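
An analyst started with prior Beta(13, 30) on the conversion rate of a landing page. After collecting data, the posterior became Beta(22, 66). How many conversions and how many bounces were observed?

Beta is conjugate to the binomial likelihood: posterior = Beta(a+s, b+f).
Match parameters: s=22−13=9, f=66−30=36.

9 conversions and 36 bounces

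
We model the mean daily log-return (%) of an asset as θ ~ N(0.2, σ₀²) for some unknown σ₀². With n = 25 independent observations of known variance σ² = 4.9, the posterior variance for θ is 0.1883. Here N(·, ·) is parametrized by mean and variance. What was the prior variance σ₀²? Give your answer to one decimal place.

σ₀² = 4.8

Posterior precision equals prior precision plus data precision: 1/σ_n² = 1/σ₀² + n/σ².
So 1/σ₀² = 1/0.1883 − 25/4.9 = 5.310674 − 5.102041 = 0.208633.
Hence σ₀² = 1/0.208633 ≈ 4.8.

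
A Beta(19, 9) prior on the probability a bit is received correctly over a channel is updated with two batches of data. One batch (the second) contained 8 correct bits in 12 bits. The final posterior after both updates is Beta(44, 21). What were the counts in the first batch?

Sequential conjugate updates are equivalent to a single update on the pooled data, so total successes = posterior α − prior α and total failures = posterior β − prior β.
Total across both batches: 44−19=25 correct bits, 21−9=12 errors.
Subtract the second batch: 25−8=17 correct bits and 12−4=8 errors.

17 correct bits and 8 errors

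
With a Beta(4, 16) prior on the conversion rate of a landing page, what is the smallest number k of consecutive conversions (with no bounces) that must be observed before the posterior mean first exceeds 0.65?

After k conversions and 0 bounces the posterior is Beta(4+k, 16), with mean (4+k)/(4+16+k).
Set (4+k)/(20+k) > 0.65 and solve: k > (0.65·20 − 4)/(1 − 0.65) = 25.714.
The smallest integer exceeding 25.714 is 26, and checking k=26: (30)/(46) = 0.6522 > 0.65.

k = 26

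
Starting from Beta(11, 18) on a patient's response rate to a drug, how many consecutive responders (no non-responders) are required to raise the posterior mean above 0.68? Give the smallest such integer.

After k responders and 0 non-responders the posterior is Beta(11+k, 18), with mean (11+k)/(11+18+k).
Set (11+k)/(29+k) > 0.68 and solve: k > (0.68·29 − 11)/(1 − 0.68) = 27.250.
The smallest integer exceeding 27.250 is 28.

k = 28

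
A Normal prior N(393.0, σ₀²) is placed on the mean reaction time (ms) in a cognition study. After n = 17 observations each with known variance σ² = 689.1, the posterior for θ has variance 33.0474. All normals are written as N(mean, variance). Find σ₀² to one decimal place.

σ₀² = 178.9

Posterior precision equals prior precision plus data precision: 1/σ_n² = 1/σ₀² + n/σ².
So 1/σ₀² = 1/33.0474 − 17/689.1 = 0.030260 − 0.024670 = 0.005590.
Hence σ₀² = 1/0.005590 ≈ 178.9.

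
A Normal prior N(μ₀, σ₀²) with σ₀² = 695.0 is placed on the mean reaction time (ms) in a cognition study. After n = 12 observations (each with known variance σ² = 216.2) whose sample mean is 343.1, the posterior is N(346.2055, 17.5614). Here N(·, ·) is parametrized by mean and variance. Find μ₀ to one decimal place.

With known observation variance, the Normal–Normal posterior has precision τ_n = τ₀ + n/σ² and mean μ_n = (τ₀μ₀ + (n/σ²)x̄)/τ_n.
Here τ₀ = 1/695.0 = 0.001439 and τ_data = 12/216.2 = 0.055504, so τ_n = 0.056943.
Rearranging for μ₀: μ₀ = (μ_n·τ_n − τ_data·x̄)/τ₀ = (346.2055·0.056943 − 0.055504·343.1) / 0.001439 = 0.670557/0.001439 ≈ 466.0.

μ₀ = 466.0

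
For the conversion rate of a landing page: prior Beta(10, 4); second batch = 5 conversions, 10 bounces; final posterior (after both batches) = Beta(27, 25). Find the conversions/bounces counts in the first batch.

Because Beta–binomial updating is additive in the counts, the combined data contributed (α_post−α_prior, β_post−β_prior) successes and failures.
Total across both batches: 27−10=17 conversions, 25−4=21 bounces.
Subtract the second batch: 17−5=12 conversions and 21−10=11 bounces.

12 conversions and 11 bounces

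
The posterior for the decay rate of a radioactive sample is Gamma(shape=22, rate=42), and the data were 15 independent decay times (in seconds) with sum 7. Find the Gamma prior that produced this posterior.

Gamma(shape=7, rate=35)

For an exponential likelihood with a Gamma(α, β) prior on the rate, n observations with total T give posterior Gamma(α+n, β+T).
So α = 22 − 15 = 7 and β = 42 − 7 = 35.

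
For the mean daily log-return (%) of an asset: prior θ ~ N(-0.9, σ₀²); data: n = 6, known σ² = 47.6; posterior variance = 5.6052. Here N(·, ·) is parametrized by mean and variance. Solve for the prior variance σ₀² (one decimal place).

Posterior precision equals prior precision plus data precision: 1/σ_n² = 1/σ₀² + n/σ².
So 1/σ₀² = 1/5.6052 − 6/47.6 = 0.178406 − 0.126050 = 0.052356.
Hence σ₀² = 1/0.052356 ≈ 19.1.

σ₀² = 19.1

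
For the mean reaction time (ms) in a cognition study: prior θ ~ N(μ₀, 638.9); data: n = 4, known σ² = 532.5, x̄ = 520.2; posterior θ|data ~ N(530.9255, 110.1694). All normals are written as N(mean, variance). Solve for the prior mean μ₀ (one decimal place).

With known observation variance, the Normal–Normal posterior has precision τ_n = τ₀ + n/σ² and mean μ_n = (τ₀μ₀ + (n/σ²)x̄)/τ_n.
Here τ₀ = 1/638.9 = 0.001565 and τ_data = 4/532.5 = 0.007512, so τ_n = 0.009077.
Rearranging for μ₀: μ₀ = (μ_n·τ_n − τ_data·x̄)/τ₀ = (530.9255·0.009077 − 0.007512·520.2) / 0.001565 = 0.911468/0.001565 ≈ 582.4.

μ₀ = 582.4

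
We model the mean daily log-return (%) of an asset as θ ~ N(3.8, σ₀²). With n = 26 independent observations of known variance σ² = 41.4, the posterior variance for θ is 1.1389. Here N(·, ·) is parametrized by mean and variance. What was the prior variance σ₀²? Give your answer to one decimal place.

For the Normal–Normal model with known σ², precisions add: τ_n = τ₀ + n/σ².
So 1/σ₀² = 1/1.1389 − 26/41.4 = 0.878040 − 0.628019 = 0.250021.
Hence σ₀² = 1/0.250021 ≈ 4.0.

σ₀² = 4.0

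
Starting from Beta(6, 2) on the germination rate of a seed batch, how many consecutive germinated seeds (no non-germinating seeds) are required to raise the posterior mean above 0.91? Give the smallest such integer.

k = 15

After k germinated seeds and 0 non-germinating seeds the posterior is Beta(6+k, 2), with mean (6+k)/(6+2+k).
Set (6+k)/(8+k) > 0.91 and solve: k > (0.91·8 − 6)/(1 − 0.91) = 14.222.
The smallest integer exceeding 14.222 is 15.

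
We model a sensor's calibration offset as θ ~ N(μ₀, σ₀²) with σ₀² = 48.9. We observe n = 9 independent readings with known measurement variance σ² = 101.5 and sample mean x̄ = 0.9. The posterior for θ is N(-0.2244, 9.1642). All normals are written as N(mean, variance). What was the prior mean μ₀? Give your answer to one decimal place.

μ₀ = -5.1

The posterior mean is a precision-weighted average: μ_n = (τ₀μ₀ + τ_data·x̄)/(τ₀+τ_data), with τ₀=1/σ₀² and τ_data=n/σ².
Here τ₀ = 1/48.9 = 0.020450 and τ_data = 9/101.5 = 0.088670, so τ_n = 0.109120.
Rearranging for μ₀: μ₀ = (μ_n·τ_n − τ_data·x̄)/τ₀ = (-0.2244·0.109120 − 0.088670·0.9) / 0.020450 = -0.104290/0.020450 ≈ -5.1.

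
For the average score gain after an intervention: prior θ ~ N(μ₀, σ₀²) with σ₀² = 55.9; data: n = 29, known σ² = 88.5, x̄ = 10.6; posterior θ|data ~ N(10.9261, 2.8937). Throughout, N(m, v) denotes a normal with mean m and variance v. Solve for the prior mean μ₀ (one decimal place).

With known observation variance, the Normal–Normal posterior has precision τ_n = τ₀ + n/σ² and mean μ_n = (τ₀μ₀ + (n/σ²)x̄)/τ_n.
Here τ₀ = 1/55.9 = 0.017889 and τ_data = 29/88.5 = 0.327684, so τ_n = 0.345573.
Rearranging for μ₀: μ₀ = (μ_n·τ_n − τ_data·x̄)/τ₀ = (10.9261·0.345573 − 0.327684·10.6) / 0.017889 = 0.302315/0.017889 ≈ 16.9.

μ₀ = 16.9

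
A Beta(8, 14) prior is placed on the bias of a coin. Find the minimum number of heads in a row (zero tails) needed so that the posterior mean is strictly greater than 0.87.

After k heads and 0 tails the posterior is Beta(8+k, 14), with mean (8+k)/(8+14+k).
Set (8+k)/(22+k) > 0.87 and solve: k > (0.87·22 − 8)/(1 − 0.87) = 85.692.
The smallest integer exceeding 85.692 is 86.

k = 86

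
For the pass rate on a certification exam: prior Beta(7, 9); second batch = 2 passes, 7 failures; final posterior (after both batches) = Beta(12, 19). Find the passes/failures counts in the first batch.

3 passes and 3 failures

Sequential conjugate updates are equivalent to a single update on the pooled data, so total successes = posterior α − prior α and total failures = posterior β − prior β.
Total across both batches: 12−7=5 passes, 19−9=10 failures.
Subtract the second batch: 5−2=3 passes and 10−7=3 failures.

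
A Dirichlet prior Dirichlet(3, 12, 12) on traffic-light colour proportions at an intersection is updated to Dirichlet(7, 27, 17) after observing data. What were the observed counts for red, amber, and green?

For a Dirichlet(α) prior with multinomial counts c, the posterior is Dirichlet(α + c) componentwise.
Counts are posterior − prior componentwise: 7−3=4, 27−12=15, 17−12=5.

counts (4, 15, 5)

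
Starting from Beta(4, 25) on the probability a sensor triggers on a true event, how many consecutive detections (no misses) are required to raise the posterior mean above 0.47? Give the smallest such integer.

k = 19

After k detections and 0 misses the posterior is Beta(4+k, 25), with mean (4+k)/(4+25+k).
Set (4+k)/(29+k) > 0.47 and solve: k > (0.47·29 − 4)/(1 − 0.47) = 18.170.
The smallest integer exceeding 18.170 is 19.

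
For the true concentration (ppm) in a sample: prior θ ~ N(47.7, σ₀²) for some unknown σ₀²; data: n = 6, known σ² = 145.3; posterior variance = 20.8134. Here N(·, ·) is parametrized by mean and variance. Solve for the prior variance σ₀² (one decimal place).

For the Normal–Normal model with known σ², precisions add: τ_n = τ₀ + n/σ².
So 1/σ₀² = 1/20.8134 − 6/145.3 = 0.048046 − 0.041294 = 0.006752.
Hence σ₀² = 1/0.006752 ≈ 148.1.

σ₀² = 148.1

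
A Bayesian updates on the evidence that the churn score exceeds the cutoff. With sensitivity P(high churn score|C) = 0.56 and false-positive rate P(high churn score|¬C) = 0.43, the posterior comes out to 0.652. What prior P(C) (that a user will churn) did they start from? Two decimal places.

P(C) = 0.59

Bayes' rule in odds form gives O(C|E) = O(C)·[P(E|C)/P(E|¬C)], hence O(C) = O(C|E)/LR.
Posterior odds = 0.652/(1−0.652) = 1.8736. LR = 0.56/0.43 = 1.3023.
Prior odds = 1.8736/1.3023 = 1.4387, so P(C) = 1.4387/(1+1.4387) ≈ 0.59.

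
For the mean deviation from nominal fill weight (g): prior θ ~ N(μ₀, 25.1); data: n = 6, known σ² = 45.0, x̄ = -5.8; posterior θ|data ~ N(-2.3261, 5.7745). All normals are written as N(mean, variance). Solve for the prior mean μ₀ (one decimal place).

μ₀ = 9.3

The posterior mean is a precision-weighted average: μ_n = (τ₀μ₀ + τ_data·x̄)/(τ₀+τ_data), with τ₀=1/σ₀² and τ_data=n/σ².
Here τ₀ = 1/25.1 = 0.039841 and τ_data = 6/45.0 = 0.133333, so τ_n = 0.173174.
Rearranging for μ₀: μ₀ = (μ_n·τ_n − τ_data·x̄)/τ₀ = (-2.3261·0.173174 − 0.133333·-5.8) / 0.039841 = 0.370511/0.039841 ≈ 9.3.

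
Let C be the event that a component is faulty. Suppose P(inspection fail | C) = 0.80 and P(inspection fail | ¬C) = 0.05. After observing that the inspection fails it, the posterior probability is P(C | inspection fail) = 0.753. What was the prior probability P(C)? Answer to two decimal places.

Bayes' rule in odds form gives O(C|E) = O(C)·[P(E|C)/P(E|¬C)], hence O(C) = O(C|E)/LR.
Posterior odds = 0.753/(1−0.753) = 3.0486. LR = 0.80/0.05 = 16.0000.
Prior odds = 3.0486/16.0000 = 0.1905, so P(C) = 0.1905/(1+0.1905) ≈ 0.16.

P(C) = 0.16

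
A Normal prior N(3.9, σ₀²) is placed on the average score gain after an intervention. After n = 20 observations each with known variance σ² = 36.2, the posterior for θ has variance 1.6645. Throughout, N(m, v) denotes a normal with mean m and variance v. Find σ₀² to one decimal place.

σ₀² = 20.7

Posterior precision equals prior precision plus data precision: 1/σ_n² = 1/σ₀² + n/σ².
So 1/σ₀² = 1/1.6645 − 20/36.2 = 0.600781 − 0.552486 = 0.048295.
Hence σ₀² = 1/0.048295 ≈ 20.7.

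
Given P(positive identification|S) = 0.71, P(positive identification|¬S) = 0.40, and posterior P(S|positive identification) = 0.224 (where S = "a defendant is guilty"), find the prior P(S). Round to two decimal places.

P(S) = 0.14

Bayes' rule in odds form gives O(S|E) = O(S)·[P(E|S)/P(E|¬S)], hence O(S) = O(S|E)/LR.
Posterior odds = 0.224/(1−0.224) = 0.2887. LR = 0.71/0.40 = 1.7750.
Prior odds = 0.2887/1.7750 = 0.1626, so P(S) = 0.1626/(1+0.1626) ≈ 0.14.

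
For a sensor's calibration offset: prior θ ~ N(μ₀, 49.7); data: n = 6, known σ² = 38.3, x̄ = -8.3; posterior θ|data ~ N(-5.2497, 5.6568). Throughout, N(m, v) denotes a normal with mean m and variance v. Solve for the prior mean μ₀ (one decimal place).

μ₀ = 18.5

The posterior mean is a precision-weighted average: μ_n = (τ₀μ₀ + τ_data·x̄)/(τ₀+τ_data), with τ₀=1/σ₀² and τ_data=n/σ².
Here τ₀ = 1/49.7 = 0.020121 and τ_data = 6/38.3 = 0.156658, so τ_n = 0.176779.
Rearranging for μ₀: μ₀ = (μ_n·τ_n − τ_data·x̄)/τ₀ = (-5.2497·0.176779 − 0.156658·-8.3) / 0.020121 = 0.372225/0.020121 ≈ 18.5.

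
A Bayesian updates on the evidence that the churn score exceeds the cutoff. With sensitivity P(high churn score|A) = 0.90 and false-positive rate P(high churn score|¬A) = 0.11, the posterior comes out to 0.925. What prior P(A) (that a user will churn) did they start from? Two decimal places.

Bayes' rule in odds form gives O(A|E) = O(A)·[P(E|A)/P(E|¬A)], hence O(A) = O(A|E)/LR.
Posterior odds = 0.925/(1−0.925) = 12.3333. LR = 0.90/0.11 = 8.1818.
Prior odds = 12.3333/8.1818 = 1.5074, so P(A) = 1.5074/(1+1.5074) ≈ 0.60.

P(A) = 0.60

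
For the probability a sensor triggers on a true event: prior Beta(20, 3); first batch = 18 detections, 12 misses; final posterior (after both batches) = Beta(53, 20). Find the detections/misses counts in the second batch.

15 detections and 5 misses

Because Beta–binomial updating is additive in the counts, the combined data contributed (α_post−α_prior, β_post−β_prior) successes and failures.
Total across both batches: 53−20=33 detections, 20−3=17 misses.
Subtract the first batch: 33−18=15 detections and 17−12=5 misses.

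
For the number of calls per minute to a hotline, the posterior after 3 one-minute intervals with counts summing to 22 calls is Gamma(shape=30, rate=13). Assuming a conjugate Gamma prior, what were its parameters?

Gamma–Poisson conjugacy: posterior shape = α + Σxᵢ, posterior rate = β + n.
So α = 30 − 22 = 8 and β = 13 − 3 = 10.

Gamma(shape=8, rate=10)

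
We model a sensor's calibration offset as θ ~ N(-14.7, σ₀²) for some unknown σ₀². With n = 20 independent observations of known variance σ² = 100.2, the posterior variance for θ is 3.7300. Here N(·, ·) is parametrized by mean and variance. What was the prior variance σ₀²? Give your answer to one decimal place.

Posterior precision equals prior precision plus data precision: 1/σ_n² = 1/σ₀² + n/σ².
So 1/σ₀² = 1/3.7300 − 20/100.2 = 0.268097 − 0.199601 = 0.068496.
Hence σ₀² = 1/0.068496 ≈ 14.6.

σ₀² = 14.6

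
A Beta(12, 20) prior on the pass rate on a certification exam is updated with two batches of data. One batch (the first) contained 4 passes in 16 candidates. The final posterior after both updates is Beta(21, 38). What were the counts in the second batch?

Because Beta–binomial updating is additive in the counts, the combined data contributed (α_post−α_prior, β_post−β_prior) successes and failures.
Total across both batches: 21−12=9 passes, 38−20=18 failures.
Subtract the first batch: 9−4=5 passes and 18−12=6 failures.

5 passes and 6 failures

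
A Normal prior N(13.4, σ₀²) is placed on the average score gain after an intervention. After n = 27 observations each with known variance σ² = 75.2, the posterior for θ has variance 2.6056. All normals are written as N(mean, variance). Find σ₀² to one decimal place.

σ₀² = 40.4

Posterior precision equals prior precision plus data precision: 1/σ_n² = 1/σ₀² + n/σ².
So 1/σ₀² = 1/2.6056 − 27/75.2 = 0.383789 − 0.359043 = 0.024746.
Hence σ₀² = 1/0.024746 ≈ 40.4.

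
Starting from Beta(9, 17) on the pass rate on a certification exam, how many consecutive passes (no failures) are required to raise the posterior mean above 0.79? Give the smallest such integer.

k = 55

After k passes and 0 failures the posterior is Beta(9+k, 17), with mean (9+k)/(9+17+k).
Set (9+k)/(26+k) > 0.79 and solve: k > (0.79·26 − 9)/(1 − 0.79) = 54.952.
The smallest integer exceeding 54.952 is 55, and checking k=55: (64)/(81) = 0.7901 > 0.79.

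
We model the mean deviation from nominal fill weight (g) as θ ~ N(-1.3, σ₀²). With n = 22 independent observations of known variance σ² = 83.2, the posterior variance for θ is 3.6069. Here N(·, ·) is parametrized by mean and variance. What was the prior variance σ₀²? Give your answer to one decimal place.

For the Normal–Normal model with known σ², precisions add: τ_n = τ₀ + n/σ².
So 1/σ₀² = 1/3.6069 − 22/83.2 = 0.277246 − 0.264423 = 0.012823.
Hence σ₀² = 1/0.012823 ≈ 78.0.

σ₀² = 78.0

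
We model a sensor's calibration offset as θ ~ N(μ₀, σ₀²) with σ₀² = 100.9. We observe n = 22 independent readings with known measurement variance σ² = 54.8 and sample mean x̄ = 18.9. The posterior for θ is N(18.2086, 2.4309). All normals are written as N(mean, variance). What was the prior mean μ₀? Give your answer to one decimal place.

μ₀ = -9.8

The posterior mean is a precision-weighted average: μ_n = (τ₀μ₀ + τ_data·x̄)/(τ₀+τ_data), with τ₀=1/σ₀² and τ_data=n/σ².
Here τ₀ = 1/100.9 = 0.009911 and τ_data = 22/54.8 = 0.401460, so τ_n = 0.411371.
Rearranging for μ₀: μ₀ = (μ_n·τ_n − τ_data·x̄)/τ₀ = (18.2086·0.411371 − 0.401460·18.9) / 0.009911 = -0.097104/0.009911 ≈ -9.8.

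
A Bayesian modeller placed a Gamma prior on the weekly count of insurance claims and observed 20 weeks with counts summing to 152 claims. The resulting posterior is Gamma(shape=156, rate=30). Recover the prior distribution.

A Gamma(α, β) prior (rate parametrization) on a Poisson rate with n observations summing to S gives posterior Gamma(α+S, β+n).
So α = 156 − 152 = 4 and β = 30 − 20 = 10.

Gamma(shape=4, rate=10)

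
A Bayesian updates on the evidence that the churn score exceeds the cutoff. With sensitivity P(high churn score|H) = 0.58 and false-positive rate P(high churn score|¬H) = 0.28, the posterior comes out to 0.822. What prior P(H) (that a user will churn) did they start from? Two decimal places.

Bayes' rule in odds form gives O(H|E) = O(H)·[P(E|H)/P(E|¬H)], hence O(H) = O(H|E)/LR.
Posterior odds = 0.822/(1−0.822) = 4.6180. LR = 0.58/0.28 = 2.0714.
Prior odds = 4.6180/2.0714 = 2.2294, so P(H) = 2.2294/(1+2.2294) ≈ 0.69.

P(H) = 0.69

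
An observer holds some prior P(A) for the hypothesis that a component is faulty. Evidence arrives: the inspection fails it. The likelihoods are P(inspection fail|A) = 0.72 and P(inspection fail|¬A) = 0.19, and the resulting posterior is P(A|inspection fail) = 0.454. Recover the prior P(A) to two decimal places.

P(A) = 0.18

Bayes' rule in odds form gives O(A|E) = O(A)·[P(E|A)/P(E|¬A)], hence O(A) = O(A|E)/LR.
Posterior odds = 0.454/(1−0.454) = 0.8315. LR = 0.72/0.19 = 3.7895.
Prior odds = 0.8315/3.7895 = 0.2194, so P(A) = 0.2194/(1+0.2194) ≈ 0.18.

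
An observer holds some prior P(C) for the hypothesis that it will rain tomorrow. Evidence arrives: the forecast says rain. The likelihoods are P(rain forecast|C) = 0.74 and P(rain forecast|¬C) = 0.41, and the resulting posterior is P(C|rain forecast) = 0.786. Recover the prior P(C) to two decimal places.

Bayes' rule in odds form gives O(C|E) = O(C)·[P(E|C)/P(E|¬C)], hence O(C) = O(C|E)/LR.
Posterior odds = 0.786/(1−0.786) = 3.6729. LR = 0.74/0.41 = 1.8049.
Prior odds = 3.6729/1.8049 = 2.0350, so P(C) = 2.0350/(1+2.0350) ≈ 0.67.

P(C) = 0.67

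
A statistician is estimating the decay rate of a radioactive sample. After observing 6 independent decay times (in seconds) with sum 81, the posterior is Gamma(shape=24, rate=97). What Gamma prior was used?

Gamma(shape=18, rate=16)

For an exponential likelihood with a Gamma(α, β) prior on the rate, n observations with total T give posterior Gamma(α+n, β+T).
So α = 24 − 6 = 18 and β = 97 − 81 = 16.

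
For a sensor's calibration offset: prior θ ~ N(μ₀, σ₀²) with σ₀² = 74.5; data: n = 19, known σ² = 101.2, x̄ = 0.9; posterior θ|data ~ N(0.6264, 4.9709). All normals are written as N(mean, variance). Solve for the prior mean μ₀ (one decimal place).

μ₀ = -3.2

With known observation variance, the Normal–Normal posterior has precision τ_n = τ₀ + n/σ² and mean μ_n = (τ₀μ₀ + (n/σ²)x̄)/τ_n.
Here τ₀ = 1/74.5 = 0.013423 and τ_data = 19/101.2 = 0.187747, so τ_n = 0.201170.
Rearranging for μ₀: μ₀ = (μ_n·τ_n − τ_data·x̄)/τ₀ = (0.6264·0.201170 − 0.187747·0.9) / 0.013423 = -0.042959/0.013423 ≈ -3.2.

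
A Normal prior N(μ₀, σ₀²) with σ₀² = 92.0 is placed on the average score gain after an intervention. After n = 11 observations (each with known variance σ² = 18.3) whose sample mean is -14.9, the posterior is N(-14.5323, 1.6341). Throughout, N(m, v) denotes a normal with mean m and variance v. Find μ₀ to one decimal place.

μ₀ = 5.8

With known observation variance, the Normal–Normal posterior has precision τ_n = τ₀ + n/σ² and mean μ_n = (τ₀μ₀ + (n/σ²)x̄)/τ_n.
Here τ₀ = 1/92.0 = 0.010870 and τ_data = 11/18.3 = 0.601093, so τ_n = 0.611963.
Rearranging for μ₀: μ₀ = (μ_n·τ_n − τ_data·x̄)/τ₀ = (-14.5323·0.611963 − 0.601093·-14.9) / 0.010870 = 0.063056/0.010870 ≈ 5.8.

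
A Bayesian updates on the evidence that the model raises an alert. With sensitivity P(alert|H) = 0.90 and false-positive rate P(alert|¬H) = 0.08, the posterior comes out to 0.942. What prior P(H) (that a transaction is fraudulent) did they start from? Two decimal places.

Bayes' rule in odds form gives O(H|E) = O(H)·[P(E|H)/P(E|¬H)], hence O(H) = O(H|E)/LR.
Posterior odds = 0.942/(1−0.942) = 16.2414. LR = 0.90/0.08 = 11.2500.
Prior odds = 16.2414/11.2500 = 1.4437, so P(H) = 1.4437/(1+1.4437) ≈ 0.59.

P(H) = 0.59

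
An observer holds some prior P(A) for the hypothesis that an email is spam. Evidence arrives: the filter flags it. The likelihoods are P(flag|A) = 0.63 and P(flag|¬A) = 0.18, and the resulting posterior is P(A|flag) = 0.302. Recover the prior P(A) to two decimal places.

In odds form, posterior odds = prior odds × likelihood ratio, so prior odds = posterior odds ÷ LR.
Posterior odds = 0.302/(1−0.302) = 0.4327. LR = 0.63/0.18 = 3.5000.
Prior odds = 0.4327/3.5000 = 0.1236, so P(A) = 0.1236/(1+0.1236) ≈ 0.11.

P(A) = 0.11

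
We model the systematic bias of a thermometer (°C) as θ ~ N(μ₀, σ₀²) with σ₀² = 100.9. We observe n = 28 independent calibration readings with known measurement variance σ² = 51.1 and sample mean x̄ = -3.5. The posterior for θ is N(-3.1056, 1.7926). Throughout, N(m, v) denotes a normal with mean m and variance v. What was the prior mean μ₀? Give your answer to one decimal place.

μ₀ = 18.7

With known observation variance, the Normal–Normal posterior has precision τ_n = τ₀ + n/σ² and mean μ_n = (τ₀μ₀ + (n/σ²)x̄)/τ_n.
Here τ₀ = 1/100.9 = 0.009911 and τ_data = 28/51.1 = 0.547945, so τ_n = 0.557856.
Rearranging for μ₀: μ₀ = (μ_n·τ_n − τ_data·x̄)/τ₀ = (-3.1056·0.557856 − 0.547945·-3.5) / 0.009911 = 0.185330/0.009911 ≈ 18.7.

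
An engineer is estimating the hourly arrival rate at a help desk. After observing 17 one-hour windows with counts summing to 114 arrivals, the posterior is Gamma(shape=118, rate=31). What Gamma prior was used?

Gamma(shape=4, rate=14)

Gamma–Poisson conjugacy: posterior shape = α + Σxᵢ, posterior rate = β + n.
So α = 118 − 114 = 4 and β = 31 − 17 = 14.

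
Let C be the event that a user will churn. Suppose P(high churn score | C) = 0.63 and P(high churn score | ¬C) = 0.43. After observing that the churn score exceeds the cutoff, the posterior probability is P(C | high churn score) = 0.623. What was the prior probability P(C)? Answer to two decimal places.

In odds form, posterior odds = prior odds × likelihood ratio, so prior odds = posterior odds ÷ LR.
Posterior odds = 0.623/(1−0.623) = 1.6525. LR = 0.63/0.43 = 1.4651.
Prior odds = 1.6525/1.4651 = 1.1279, so P(C) = 1.1279/(1+1.1279) ≈ 0.53.

P(C) = 0.53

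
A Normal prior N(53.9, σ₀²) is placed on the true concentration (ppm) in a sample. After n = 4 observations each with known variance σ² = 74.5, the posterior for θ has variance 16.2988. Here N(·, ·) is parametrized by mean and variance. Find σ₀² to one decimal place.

Posterior precision equals prior precision plus data precision: 1/σ_n² = 1/σ₀² + n/σ².
So 1/σ₀² = 1/16.2988 − 4/74.5 = 0.061354 − 0.053691 = 0.007663.
Hence σ₀² = 1/0.007663 ≈ 130.5.

σ₀² = 130.5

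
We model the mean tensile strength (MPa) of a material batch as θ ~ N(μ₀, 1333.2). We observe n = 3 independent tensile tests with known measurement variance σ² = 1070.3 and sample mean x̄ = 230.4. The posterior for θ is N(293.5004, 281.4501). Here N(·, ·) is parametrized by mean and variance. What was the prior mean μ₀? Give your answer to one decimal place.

μ₀ = 529.3

The posterior mean is a precision-weighted average: μ_n = (τ₀μ₀ + τ_data·x̄)/(τ₀+τ_data), with τ₀=1/σ₀² and τ_data=n/σ².
Here τ₀ = 1/1333.2 = 0.000750 and τ_data = 3/1070.3 = 0.002803, so τ_n = 0.003553.
Rearranging for μ₀: μ₀ = (μ_n·τ_n − τ_data·x̄)/τ₀ = (293.5004·0.003553 − 0.002803·230.4) / 0.000750 = 0.396996/0.000750 ≈ 529.3.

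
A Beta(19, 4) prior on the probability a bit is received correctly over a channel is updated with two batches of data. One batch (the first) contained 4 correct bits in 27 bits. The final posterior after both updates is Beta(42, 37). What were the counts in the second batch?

Sequential conjugate updates are equivalent to a single update on the pooled data, so total successes = posterior α − prior α and total failures = posterior β − prior β.
Total across both batches: 42−19=23 correct bits, 37−4=33 errors.
Subtract the first batch: 23−4=19 correct bits and 33−23=10 errors.

19 correct bits and 10 errors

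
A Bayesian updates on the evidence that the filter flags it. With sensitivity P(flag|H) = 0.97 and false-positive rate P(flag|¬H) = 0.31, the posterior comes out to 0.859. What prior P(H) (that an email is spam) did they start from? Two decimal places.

P(H) = 0.66

In odds form, posterior odds = prior odds × likelihood ratio, so prior odds = posterior odds ÷ LR.
Posterior odds = 0.859/(1−0.859) = 6.0922. LR = 0.97/0.31 = 3.1290.
Prior odds = 6.0922/3.1290 = 1.9470, so P(H) = 1.9470/(1+1.9470) ≈ 0.66.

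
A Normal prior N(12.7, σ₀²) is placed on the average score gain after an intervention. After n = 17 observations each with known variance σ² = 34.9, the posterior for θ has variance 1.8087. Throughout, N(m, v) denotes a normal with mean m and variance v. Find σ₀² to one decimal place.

σ₀² = 15.2

For the Normal–Normal model with known σ², precisions add: τ_n = τ₀ + n/σ².
So 1/σ₀² = 1/1.8087 − 17/34.9 = 0.552883 − 0.487106 = 0.065777.
Hence σ₀² = 1/0.065777 ≈ 15.2.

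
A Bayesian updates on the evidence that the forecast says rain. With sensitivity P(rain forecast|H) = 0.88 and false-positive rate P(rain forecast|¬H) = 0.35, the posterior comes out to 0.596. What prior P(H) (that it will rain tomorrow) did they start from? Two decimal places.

P(H) = 0.37

Bayes' rule in odds form gives O(H|E) = O(H)·[P(E|H)/P(E|¬H)], hence O(H) = O(H|E)/LR.
Posterior odds = 0.596/(1−0.596) = 1.4752. LR = 0.88/0.35 = 2.5143.
Prior odds = 1.4752/2.5143 = 0.5867, so P(H) = 0.5867/(1+0.5867) ≈ 0.37.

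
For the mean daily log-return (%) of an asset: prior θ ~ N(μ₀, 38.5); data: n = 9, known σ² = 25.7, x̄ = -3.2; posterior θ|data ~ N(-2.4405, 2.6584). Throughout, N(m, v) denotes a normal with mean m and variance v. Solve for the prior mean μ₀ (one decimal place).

μ₀ = 7.8

The posterior mean is a precision-weighted average: μ_n = (τ₀μ₀ + τ_data·x̄)/(τ₀+τ_data), with τ₀=1/σ₀² and τ_data=n/σ².
Here τ₀ = 1/38.5 = 0.025974 and τ_data = 9/25.7 = 0.350195, so τ_n = 0.376169.
Rearranging for μ₀: μ₀ = (μ_n·τ_n − τ_data·x̄)/τ₀ = (-2.4405·0.376169 − 0.350195·-3.2) / 0.025974 = 0.202584/0.025974 ≈ 7.8.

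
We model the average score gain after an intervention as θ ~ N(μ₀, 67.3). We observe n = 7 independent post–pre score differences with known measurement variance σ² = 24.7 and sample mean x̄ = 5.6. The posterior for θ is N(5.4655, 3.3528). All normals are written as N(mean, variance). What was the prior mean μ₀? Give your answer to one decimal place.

The posterior mean is a precision-weighted average: μ_n = (τ₀μ₀ + τ_data·x̄)/(τ₀+τ_data), with τ₀=1/σ₀² and τ_data=n/σ².
Here τ₀ = 1/67.3 = 0.014859 and τ_data = 7/24.7 = 0.283401, so τ_n = 0.298260.
Rearranging for μ₀: μ₀ = (μ_n·τ_n − τ_data·x̄)/τ₀ = (5.4655·0.298260 − 0.283401·5.6) / 0.014859 = 0.043094/0.014859 ≈ 2.9.

μ₀ = 2.9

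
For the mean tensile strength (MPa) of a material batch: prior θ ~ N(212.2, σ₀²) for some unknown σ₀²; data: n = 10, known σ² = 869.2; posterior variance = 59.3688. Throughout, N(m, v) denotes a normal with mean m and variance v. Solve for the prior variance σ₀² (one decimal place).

σ₀² = 187.3

Posterior precision equals prior precision plus data precision: 1/σ_n² = 1/σ₀² + n/σ².
So 1/σ₀² = 1/59.3688 − 10/869.2 = 0.016844 − 0.011505 = 0.005339.
Hence σ₀² = 1/0.005339 ≈ 187.3.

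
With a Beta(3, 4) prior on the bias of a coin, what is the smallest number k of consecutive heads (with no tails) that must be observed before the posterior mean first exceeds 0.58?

k = 3

After k heads and 0 tails the posterior is Beta(3+k, 4), with mean (3+k)/(3+4+k).
Set (3+k)/(7+k) > 0.58 and solve: k > (0.58·7 − 3)/(1 − 0.58) = 2.524.
The smallest integer exceeding 2.524 is 3, and checking k=3: (6)/(10) = 0.6000 > 0.58.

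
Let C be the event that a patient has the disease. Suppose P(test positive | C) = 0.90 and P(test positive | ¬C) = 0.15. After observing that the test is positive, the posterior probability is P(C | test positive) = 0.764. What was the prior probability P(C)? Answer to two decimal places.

Bayes' rule in odds form gives O(C|E) = O(C)·[P(E|C)/P(E|¬C)], hence O(C) = O(C|E)/LR.
Posterior odds = 0.764/(1−0.764) = 3.2373. LR = 0.90/0.15 = 6.0000.
Prior odds = 3.2373/6.0000 = 0.5395, so P(C) = 0.5395/(1+0.5395) ≈ 0.35.

P(C) = 0.35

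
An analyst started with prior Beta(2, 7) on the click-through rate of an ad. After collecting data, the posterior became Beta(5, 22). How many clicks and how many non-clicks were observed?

Beta is conjugate to the binomial likelihood: posterior = Beta(a+s, b+f).
Match parameters: s=5−2=3, f=22−7=15.

3 clicks and 15 non-clicks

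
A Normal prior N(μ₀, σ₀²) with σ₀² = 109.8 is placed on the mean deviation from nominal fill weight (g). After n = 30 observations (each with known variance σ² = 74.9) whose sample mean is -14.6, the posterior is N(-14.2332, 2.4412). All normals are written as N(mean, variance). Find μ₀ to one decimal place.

With known observation variance, the Normal–Normal posterior has precision τ_n = τ₀ + n/σ² and mean μ_n = (τ₀μ₀ + (n/σ²)x̄)/τ_n.
Here τ₀ = 1/109.8 = 0.009107 and τ_data = 30/74.9 = 0.400534, so τ_n = 0.409641.
Rearranging for μ₀: μ₀ = (μ_n·τ_n − τ_data·x̄)/τ₀ = (-14.2332·0.409641 − 0.400534·-14.6) / 0.009107 = 0.017294/0.009107 ≈ 1.9.

μ₀ = 1.9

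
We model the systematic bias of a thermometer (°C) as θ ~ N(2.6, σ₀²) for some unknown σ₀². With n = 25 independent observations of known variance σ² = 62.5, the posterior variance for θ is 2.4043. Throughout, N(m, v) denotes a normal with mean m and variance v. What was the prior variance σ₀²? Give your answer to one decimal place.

Posterior precision equals prior precision plus data precision: 1/σ_n² = 1/σ₀² + n/σ².
So 1/σ₀² = 1/2.4043 − 25/62.5 = 0.415921 − 0.400000 = 0.015921.
Hence σ₀² = 1/0.015921 ≈ 62.8.

σ₀² = 62.8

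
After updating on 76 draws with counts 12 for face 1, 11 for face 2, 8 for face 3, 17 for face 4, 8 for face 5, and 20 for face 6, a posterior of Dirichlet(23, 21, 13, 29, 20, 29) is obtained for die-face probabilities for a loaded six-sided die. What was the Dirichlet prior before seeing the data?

For a Dirichlet(α) prior with multinomial counts c, the posterior is Dirichlet(α + c) componentwise.
Subtract each count from the matching posterior parameter: 23−12=11, 21−11=10, 13−8=5, 29−17=12, 20−8=12, 29−20=9.

Dirichlet(11, 10, 5, 12, 12, 9)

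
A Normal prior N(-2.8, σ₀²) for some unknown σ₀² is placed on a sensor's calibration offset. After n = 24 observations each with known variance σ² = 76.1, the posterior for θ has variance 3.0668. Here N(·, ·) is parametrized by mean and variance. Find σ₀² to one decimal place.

Posterior precision equals prior precision plus data precision: 1/σ_n² = 1/σ₀² + n/σ².
So 1/σ₀² = 1/3.0668 − 24/76.1 = 0.326073 − 0.315375 = 0.010698.
Hence σ₀² = 1/0.010698 ≈ 93.5.

σ₀² = 93.5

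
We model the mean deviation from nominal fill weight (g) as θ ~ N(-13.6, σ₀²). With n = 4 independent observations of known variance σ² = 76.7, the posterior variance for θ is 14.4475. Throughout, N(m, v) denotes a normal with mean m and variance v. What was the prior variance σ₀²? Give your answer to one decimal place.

Posterior precision equals prior precision plus data precision: 1/σ_n² = 1/σ₀² + n/σ².
So 1/σ₀² = 1/14.4475 − 4/76.7 = 0.069216 − 0.052151 = 0.017065.
Hence σ₀² = 1/0.017065 ≈ 58.6.

σ₀² = 58.6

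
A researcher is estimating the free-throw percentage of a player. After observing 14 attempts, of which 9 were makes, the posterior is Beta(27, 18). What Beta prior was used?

Under Beta–binomial conjugacy the posterior parameters are (a+s, b+f).
So a = 27 − 9 = 18 and b = 18 − 5 = 13.

Beta(18, 13)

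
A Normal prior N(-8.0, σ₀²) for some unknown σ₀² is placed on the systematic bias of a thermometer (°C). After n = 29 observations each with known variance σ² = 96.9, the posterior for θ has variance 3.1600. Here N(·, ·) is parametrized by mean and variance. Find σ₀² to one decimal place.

For the Normal–Normal model with known σ², precisions add: τ_n = τ₀ + n/σ².
So 1/σ₀² = 1/3.1600 − 29/96.9 = 0.316456 − 0.299278 = 0.017178.
Hence σ₀² = 1/0.017178 ≈ 58.2.

σ₀² = 58.2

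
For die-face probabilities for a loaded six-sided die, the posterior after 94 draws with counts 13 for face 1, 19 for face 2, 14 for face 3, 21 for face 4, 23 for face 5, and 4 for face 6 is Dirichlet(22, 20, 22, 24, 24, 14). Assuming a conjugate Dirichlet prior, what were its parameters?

Dirichlet(9, 1, 8, 3, 1, 10)

For a Dirichlet(α) prior with multinomial counts c, the posterior is Dirichlet(α + c) componentwise.
Subtract each count from the matching posterior parameter: 22−13=9, 20−19=1, 22−14=8, 24−21=3, 24−23=1, 14−4=10.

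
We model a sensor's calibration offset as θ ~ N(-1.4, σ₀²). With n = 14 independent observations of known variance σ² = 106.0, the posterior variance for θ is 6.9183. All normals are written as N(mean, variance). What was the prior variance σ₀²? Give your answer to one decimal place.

σ₀² = 80.2

For the Normal–Normal model with known σ², precisions add: τ_n = τ₀ + n/σ².
So 1/σ₀² = 1/6.9183 − 14/106.0 = 0.144544 − 0.132075 = 0.012469.
Hence σ₀² = 1/0.012469 ≈ 80.2.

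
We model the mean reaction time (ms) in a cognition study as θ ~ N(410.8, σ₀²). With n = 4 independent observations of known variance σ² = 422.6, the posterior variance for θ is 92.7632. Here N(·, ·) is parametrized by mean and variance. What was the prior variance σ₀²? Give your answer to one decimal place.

σ₀² = 760.5

For the Normal–Normal model with known σ², precisions add: τ_n = τ₀ + n/σ².
So 1/σ₀² = 1/92.7632 − 4/422.6 = 0.010780 − 0.009465 = 0.001315.
Hence σ₀² = 1/0.001315 ≈ 760.5.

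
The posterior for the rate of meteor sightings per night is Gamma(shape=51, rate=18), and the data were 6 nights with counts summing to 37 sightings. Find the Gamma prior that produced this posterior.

Gamma(shape=14, rate=12)

A Gamma(α, β) prior (rate parametrization) on a Poisson rate with n observations summing to S gives posterior Gamma(α+S, β+n).
So α = 51 − 37 = 14 and β = 18 − 6 = 12.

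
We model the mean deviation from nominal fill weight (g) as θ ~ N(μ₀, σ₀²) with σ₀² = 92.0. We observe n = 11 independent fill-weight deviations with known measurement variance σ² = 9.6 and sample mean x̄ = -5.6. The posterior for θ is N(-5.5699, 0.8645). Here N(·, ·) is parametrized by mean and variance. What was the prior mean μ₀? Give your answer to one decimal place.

μ₀ = -2.4

The posterior mean is a precision-weighted average: μ_n = (τ₀μ₀ + τ_data·x̄)/(τ₀+τ_data), with τ₀=1/σ₀² and τ_data=n/σ².
Here τ₀ = 1/92.0 = 0.010870 and τ_data = 11/9.6 = 1.145833, so τ_n = 1.156703.
Rearranging for μ₀: μ₀ = (μ_n·τ_n − τ_data·x̄)/τ₀ = (-5.5699·1.156703 − 1.145833·-5.6) / 0.010870 = -0.026055/0.010870 ≈ -2.4.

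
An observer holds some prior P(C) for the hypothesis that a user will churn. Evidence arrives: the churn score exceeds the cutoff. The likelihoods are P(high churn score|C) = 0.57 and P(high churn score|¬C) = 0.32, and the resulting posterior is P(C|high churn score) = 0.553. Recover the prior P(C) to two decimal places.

Bayes' rule in odds form gives O(C|E) = O(C)·[P(E|C)/P(E|¬C)], hence O(C) = O(C|E)/LR.
Posterior odds = 0.553/(1−0.553) = 1.2371. LR = 0.57/0.32 = 1.7812.
Prior odds = 1.2371/1.7812 = 0.6945, so P(C) = 0.6945/(1+0.6945) ≈ 0.41.

P(C) = 0.41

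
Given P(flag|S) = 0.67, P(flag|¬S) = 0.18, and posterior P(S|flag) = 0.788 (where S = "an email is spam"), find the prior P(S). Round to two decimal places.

P(S) = 0.50

Bayes' rule in odds form gives O(S|E) = O(S)·[P(E|S)/P(E|¬S)], hence O(S) = O(S|E)/LR.
Posterior odds = 0.788/(1−0.788) = 3.7170. LR = 0.67/0.18 = 3.7222.
Prior odds = 3.7170/3.7222 = 0.9986, so P(S) = 0.9986/(1+0.9986) ≈ 0.50.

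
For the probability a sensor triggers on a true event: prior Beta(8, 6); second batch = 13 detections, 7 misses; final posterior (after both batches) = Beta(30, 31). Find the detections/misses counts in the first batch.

9 detections and 18 misses

Sequential conjugate updates are equivalent to a single update on the pooled data, so total successes = posterior α − prior α and total failures = posterior β − prior β.
Total across both batches: 30−8=22 detections, 31−6=25 misses.
Subtract the second batch: 22−13=9 detections and 25−7=18 misses.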